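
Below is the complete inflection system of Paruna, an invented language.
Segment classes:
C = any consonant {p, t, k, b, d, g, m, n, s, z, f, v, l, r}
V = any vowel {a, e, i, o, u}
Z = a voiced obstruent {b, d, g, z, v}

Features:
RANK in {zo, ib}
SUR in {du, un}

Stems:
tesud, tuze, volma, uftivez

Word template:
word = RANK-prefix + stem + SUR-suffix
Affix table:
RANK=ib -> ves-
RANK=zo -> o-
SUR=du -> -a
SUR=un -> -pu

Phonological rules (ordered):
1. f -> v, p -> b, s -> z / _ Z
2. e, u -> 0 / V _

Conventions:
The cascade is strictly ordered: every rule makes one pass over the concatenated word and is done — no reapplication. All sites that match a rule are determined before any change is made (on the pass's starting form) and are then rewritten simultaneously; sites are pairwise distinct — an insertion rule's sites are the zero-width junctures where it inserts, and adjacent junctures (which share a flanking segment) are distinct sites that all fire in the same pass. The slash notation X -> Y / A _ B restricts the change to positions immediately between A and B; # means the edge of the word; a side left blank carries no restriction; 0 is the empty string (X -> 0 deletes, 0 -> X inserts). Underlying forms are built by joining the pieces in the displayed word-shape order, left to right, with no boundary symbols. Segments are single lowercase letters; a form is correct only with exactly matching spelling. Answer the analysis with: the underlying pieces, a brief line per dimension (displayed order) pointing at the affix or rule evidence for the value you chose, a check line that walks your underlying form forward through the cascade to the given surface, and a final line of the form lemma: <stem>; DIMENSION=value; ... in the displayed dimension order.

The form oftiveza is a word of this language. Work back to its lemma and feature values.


underlying: o-uftivez-a
RANK=zo - signalled by the affix o-
SUR=du - signalled by the affix -a
check: ouftiveza -> ouftiveza -> oftiveza
lemma: uftivez; RANK=zo; SUR=du


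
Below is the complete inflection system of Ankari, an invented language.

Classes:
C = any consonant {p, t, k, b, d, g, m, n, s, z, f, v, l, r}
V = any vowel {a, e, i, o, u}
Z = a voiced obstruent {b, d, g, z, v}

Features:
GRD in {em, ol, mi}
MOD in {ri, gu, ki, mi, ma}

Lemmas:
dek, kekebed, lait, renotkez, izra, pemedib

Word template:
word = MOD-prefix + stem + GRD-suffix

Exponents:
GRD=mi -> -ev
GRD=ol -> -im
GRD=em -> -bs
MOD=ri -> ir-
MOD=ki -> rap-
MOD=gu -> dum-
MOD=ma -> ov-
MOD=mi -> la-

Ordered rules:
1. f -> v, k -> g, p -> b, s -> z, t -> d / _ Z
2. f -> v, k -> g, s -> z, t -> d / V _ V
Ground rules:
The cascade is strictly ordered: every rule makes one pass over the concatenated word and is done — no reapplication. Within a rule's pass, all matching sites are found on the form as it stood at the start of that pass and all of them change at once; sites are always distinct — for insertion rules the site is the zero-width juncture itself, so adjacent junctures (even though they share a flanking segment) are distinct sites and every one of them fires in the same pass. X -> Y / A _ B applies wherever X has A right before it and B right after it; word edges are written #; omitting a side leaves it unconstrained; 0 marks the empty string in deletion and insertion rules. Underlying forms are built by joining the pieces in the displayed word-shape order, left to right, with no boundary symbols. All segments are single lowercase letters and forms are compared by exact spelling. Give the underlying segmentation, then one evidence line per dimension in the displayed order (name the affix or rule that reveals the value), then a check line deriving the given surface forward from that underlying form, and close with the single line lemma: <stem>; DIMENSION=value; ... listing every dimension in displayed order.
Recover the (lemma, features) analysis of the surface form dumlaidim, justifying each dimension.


underlying: dum-lait-im
GRD=ol - signalled by the affix -im
MOD=gu - signalled by the affix dum-
check: dumlaitim -> dumlaitim -> dumlaidim
lemma: lait; GRD=ol; MOD=gu


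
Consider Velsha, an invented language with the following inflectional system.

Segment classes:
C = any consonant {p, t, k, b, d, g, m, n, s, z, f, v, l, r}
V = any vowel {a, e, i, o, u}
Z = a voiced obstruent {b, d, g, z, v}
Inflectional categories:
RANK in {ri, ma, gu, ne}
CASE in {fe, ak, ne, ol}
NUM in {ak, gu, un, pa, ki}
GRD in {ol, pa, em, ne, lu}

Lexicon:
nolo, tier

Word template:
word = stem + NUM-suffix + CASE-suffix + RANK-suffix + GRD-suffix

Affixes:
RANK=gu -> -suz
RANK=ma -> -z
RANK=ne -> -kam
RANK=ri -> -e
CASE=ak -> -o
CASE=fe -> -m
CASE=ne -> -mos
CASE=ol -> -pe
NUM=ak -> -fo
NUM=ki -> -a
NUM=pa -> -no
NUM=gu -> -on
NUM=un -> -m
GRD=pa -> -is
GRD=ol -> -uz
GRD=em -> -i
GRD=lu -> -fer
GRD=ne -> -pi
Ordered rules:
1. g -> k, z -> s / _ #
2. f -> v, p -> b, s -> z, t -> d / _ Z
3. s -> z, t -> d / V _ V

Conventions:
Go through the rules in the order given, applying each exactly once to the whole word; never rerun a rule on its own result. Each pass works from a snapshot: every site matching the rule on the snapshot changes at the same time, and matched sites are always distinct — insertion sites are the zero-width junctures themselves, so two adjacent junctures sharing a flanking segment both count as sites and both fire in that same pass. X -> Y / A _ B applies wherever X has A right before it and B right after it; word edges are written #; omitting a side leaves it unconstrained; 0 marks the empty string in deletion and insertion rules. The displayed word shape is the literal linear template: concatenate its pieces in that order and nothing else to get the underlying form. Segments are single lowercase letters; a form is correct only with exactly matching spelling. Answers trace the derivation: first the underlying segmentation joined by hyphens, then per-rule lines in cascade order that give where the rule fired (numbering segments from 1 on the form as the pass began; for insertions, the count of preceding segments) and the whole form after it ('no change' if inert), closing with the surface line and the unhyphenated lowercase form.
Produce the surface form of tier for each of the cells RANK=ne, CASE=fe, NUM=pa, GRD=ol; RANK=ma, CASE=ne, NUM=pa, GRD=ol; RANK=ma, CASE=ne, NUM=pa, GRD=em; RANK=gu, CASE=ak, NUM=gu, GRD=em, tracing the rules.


cell RANK=ne, CASE=fe, NUM=pa, GRD=ol:
underlying: tier-no-m-kam-uz
1. g -> k, z -> s / _ #: fires at position(s) 12: tiernomkamus
2. f -> v, p -> b, s -> z, t -> d / _ Z: no change
3. s -> z, t -> d / V _ V: no change
surface: tiernomkamus

cell RANK=ma, CASE=ne, NUM=pa, GRD=ol:
underlying: tier-no-mos-z-uz
1. g -> k, z -> s / _ #: fires at position(s) 12: tiernomoszus
2. f -> v, p -> b, s -> z, t -> d / _ Z: fires at position(s) 9: tiernomozzus
3. s -> z, t -> d / V _ V: no change
surface: tiernomozzus

cell RANK=ma, CASE=ne, NUM=pa, GRD=em:
underlying: tier-no-mos-z-i
1. g -> k, z -> s / _ #: no change
2. f -> v, p -> b, s -> z, t -> d / _ Z: fires at position(s) 9: tiernomozzi
3. s -> z, t -> d / V _ V: no change
surface: tiernomozzi

cell RANK=gu, CASE=ak, NUM=gu, GRD=em:
underlying: tier-on-o-suz-i
1. g -> k, z -> s / _ #: no change
2. f -> v, p -> b, s -> z, t -> d / _ Z: no change
3. s -> z, t -> d / V _ V: fires at position(s) 8: tieronozuzi
surface: tieronozuzi


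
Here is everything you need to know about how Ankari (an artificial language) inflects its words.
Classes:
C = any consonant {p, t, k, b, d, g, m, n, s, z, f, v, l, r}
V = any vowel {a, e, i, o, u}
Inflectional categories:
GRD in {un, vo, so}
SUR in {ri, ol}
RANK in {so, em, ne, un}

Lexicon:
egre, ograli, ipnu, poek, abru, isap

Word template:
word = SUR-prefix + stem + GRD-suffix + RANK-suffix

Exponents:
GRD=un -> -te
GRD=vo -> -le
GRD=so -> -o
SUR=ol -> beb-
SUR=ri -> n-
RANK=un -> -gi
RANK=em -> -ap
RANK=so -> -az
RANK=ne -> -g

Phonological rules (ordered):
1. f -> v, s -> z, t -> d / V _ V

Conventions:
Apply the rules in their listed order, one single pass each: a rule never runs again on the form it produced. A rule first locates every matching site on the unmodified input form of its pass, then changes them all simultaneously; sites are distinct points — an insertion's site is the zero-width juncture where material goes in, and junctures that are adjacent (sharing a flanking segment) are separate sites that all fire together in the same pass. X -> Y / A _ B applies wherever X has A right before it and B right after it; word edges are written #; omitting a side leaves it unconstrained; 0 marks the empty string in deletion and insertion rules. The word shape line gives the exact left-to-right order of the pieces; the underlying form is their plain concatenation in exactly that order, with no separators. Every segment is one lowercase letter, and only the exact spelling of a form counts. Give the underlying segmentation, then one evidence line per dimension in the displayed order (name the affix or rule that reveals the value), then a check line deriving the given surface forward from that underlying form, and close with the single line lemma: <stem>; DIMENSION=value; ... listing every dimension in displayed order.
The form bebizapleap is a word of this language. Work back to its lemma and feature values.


underlying: beb-isap-le-ap
GRD=vo - signalled by the affix -le
SUR=ol - signalled by the affix beb-
RANK=em - signalled by the affix -ap
check: bebisapleap -> bebizapleap
lemma: isap; GRD=vo; SUR=ol; RANK=em


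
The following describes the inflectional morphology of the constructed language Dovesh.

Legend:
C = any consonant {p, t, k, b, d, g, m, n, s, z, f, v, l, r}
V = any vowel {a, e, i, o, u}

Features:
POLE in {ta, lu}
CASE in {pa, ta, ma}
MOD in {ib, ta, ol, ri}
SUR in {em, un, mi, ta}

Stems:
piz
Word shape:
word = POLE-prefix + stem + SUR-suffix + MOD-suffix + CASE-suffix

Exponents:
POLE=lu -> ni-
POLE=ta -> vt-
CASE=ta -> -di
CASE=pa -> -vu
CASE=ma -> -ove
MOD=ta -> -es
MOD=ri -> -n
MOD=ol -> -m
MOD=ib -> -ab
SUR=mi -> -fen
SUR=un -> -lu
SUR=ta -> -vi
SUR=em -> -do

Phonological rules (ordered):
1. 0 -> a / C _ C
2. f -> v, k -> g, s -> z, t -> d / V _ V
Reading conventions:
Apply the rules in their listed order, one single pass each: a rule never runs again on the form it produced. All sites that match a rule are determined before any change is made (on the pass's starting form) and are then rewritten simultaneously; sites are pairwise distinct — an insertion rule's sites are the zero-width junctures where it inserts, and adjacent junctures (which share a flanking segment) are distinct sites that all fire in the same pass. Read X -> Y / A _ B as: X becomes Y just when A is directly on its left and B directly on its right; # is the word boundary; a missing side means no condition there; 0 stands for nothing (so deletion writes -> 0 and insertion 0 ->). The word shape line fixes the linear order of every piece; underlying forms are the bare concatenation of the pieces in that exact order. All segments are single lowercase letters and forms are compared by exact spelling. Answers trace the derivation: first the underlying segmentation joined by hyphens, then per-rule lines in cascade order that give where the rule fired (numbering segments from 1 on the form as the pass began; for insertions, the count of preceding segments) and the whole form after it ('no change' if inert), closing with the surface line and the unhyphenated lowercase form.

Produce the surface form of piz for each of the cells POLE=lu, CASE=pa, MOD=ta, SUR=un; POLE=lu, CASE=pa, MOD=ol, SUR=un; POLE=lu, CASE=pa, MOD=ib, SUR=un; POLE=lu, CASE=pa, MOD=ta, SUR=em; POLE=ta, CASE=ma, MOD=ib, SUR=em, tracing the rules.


cell POLE=lu, CASE=pa, MOD=ta, SUR=un:
underlying: ni-piz-lu-es-vu
1. 0 -> a / C _ C: inserts after position(s) 5, 9: nipizaluesavu
2. f -> v, k -> g, s -> z, t -> d / V _ V: fires at position(s) 10: nipizaluezavu
surface: nipizaluezavu

cell POLE=lu, CASE=pa, MOD=ol, SUR=un:
underlying: ni-piz-lu-m-vu
1. 0 -> a / C _ C: inserts after position(s) 5, 8: nipizalumavu
2. f -> v, k -> g, s -> z, t -> d / V _ V: no change
surface: nipizalumavu

cell POLE=lu, CASE=pa, MOD=ib, SUR=un:
underlying: ni-piz-lu-ab-vu
1. 0 -> a / C _ C: inserts after position(s) 5, 9: nipizaluabavu
2. f -> v, k -> g, s -> z, t -> d / V _ V: no change
surface: nipizaluabavu

cell POLE=lu, CASE=pa, MOD=ta, SUR=em:
underlying: ni-piz-do-es-vu
1. 0 -> a / C _ C: inserts after position(s) 5, 9: nipizadoesavu
2. f -> v, k -> g, s -> z, t -> d / V _ V: fires at position(s) 10: nipizadoezavu
surface: nipizadoezavu

cell POLE=ta, CASE=ma, MOD=ib, SUR=em:
underlying: vt-piz-do-ab-ove
1. 0 -> a / C _ C: inserts after position(s) 1, 2, 5: vatapizadoabove
2. f -> v, k -> g, s -> z, t -> d / V _ V: fires at position(s) 3: vadapizadoabove
surface: vadapizadoabove


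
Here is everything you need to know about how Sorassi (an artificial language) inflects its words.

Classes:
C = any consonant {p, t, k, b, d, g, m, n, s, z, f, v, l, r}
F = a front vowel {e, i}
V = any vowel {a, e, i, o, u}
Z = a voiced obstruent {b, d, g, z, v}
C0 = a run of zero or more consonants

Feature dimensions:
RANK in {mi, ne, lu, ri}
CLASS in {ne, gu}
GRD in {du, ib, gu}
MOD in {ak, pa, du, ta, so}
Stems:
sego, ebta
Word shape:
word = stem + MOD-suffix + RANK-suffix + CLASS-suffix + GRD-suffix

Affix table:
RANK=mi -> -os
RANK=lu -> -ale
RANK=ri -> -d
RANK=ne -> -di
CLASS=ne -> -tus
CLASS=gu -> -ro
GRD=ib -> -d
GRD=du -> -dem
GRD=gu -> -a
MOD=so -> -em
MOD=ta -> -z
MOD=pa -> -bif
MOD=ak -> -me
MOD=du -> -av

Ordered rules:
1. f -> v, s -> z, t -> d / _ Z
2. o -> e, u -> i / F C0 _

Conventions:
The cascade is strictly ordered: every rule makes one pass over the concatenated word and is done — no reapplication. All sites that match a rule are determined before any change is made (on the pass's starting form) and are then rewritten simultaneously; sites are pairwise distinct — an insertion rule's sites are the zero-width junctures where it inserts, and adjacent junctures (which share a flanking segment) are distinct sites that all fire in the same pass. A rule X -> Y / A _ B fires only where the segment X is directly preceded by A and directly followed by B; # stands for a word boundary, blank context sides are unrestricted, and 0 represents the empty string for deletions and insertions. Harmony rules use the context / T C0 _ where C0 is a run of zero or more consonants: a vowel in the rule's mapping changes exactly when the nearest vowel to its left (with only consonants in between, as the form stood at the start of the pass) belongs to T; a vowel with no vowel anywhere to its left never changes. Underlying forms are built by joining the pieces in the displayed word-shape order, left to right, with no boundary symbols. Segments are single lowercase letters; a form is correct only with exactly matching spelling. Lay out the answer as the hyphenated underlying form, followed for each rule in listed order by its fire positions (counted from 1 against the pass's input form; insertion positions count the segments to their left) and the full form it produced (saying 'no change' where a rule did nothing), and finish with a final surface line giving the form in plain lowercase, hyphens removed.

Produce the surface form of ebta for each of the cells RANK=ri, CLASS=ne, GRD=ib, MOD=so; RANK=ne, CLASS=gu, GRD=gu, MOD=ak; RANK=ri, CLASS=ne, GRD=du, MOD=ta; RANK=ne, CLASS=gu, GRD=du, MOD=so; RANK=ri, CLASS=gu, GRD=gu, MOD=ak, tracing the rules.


cell RANK=ri, CLASS=ne, GRD=ib, MOD=so:
underlying: ebta-em-d-tus-d
1. f -> v, s -> z, t -> d / _ Z: fires at position(s) 10: ebtaemdtuzd
2. o -> e, u -> i / F C0 _: fires at position(s) 9: ebtaemdtizd
surface: ebtaemdtizd

cell RANK=ne, CLASS=gu, GRD=gu, MOD=ak:
underlying: ebta-me-di-ro-a
1. f -> v, s -> z, t -> d / _ Z: no change
2. o -> e, u -> i / F C0 _: fires at position(s) 10: ebtamedirea
surface: ebtamedirea

cell RANK=ri, CLASS=ne, GRD=du, MOD=ta:
underlying: ebta-z-d-tus-dem
1. f -> v, s -> z, t -> d / _ Z: fires at position(s) 9: ebtazdtuzdem
2. o -> e, u -> i / F C0 _: no change
surface: ebtazdtuzdem

cell RANK=ne, CLASS=gu, GRD=du, MOD=so:
underlying: ebta-em-di-ro-dem
1. f -> v, s -> z, t -> d / _ Z: no change
2. o -> e, u -> i / F C0 _: fires at position(s) 10: ebtaemdiredem
surface: ebtaemdiredem

cell RANK=ri, CLASS=gu, GRD=gu, MOD=ak:
underlying: ebta-me-d-ro-a
1. f -> v, s -> z, t -> d / _ Z: no change
2. o -> e, u -> i / F C0 _: fires at position(s) 9: ebtamedrea
surface: ebtamedrea


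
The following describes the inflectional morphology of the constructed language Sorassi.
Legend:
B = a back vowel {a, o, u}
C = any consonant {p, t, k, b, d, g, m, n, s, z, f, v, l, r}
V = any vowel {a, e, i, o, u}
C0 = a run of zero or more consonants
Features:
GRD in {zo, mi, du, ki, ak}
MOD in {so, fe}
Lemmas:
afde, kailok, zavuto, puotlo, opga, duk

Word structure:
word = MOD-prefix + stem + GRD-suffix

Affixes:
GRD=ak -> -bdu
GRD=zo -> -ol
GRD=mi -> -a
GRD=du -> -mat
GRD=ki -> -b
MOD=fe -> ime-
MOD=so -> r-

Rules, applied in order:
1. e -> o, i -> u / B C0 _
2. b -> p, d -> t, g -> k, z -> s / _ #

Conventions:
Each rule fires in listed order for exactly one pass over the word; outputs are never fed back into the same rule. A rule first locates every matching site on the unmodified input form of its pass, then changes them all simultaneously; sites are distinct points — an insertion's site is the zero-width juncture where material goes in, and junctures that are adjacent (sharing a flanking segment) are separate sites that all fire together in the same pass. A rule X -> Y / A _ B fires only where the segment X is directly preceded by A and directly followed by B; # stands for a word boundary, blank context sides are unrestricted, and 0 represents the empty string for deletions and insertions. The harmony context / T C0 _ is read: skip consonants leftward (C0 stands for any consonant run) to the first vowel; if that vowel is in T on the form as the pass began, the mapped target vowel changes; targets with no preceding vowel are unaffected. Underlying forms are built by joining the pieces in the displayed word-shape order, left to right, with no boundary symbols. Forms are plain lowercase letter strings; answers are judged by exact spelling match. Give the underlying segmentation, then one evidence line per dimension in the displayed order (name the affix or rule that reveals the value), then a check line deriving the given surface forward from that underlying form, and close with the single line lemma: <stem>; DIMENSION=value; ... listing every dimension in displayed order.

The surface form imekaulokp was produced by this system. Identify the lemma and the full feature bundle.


underlying: ime-kailok-b
GRD=ki - signalled by the affix -b
MOD=fe - signalled by the affix ime-
check: imekailokb -> imekaulokb -> imekaulokp
lemma: kailok; GRD=ki; MOD=fe


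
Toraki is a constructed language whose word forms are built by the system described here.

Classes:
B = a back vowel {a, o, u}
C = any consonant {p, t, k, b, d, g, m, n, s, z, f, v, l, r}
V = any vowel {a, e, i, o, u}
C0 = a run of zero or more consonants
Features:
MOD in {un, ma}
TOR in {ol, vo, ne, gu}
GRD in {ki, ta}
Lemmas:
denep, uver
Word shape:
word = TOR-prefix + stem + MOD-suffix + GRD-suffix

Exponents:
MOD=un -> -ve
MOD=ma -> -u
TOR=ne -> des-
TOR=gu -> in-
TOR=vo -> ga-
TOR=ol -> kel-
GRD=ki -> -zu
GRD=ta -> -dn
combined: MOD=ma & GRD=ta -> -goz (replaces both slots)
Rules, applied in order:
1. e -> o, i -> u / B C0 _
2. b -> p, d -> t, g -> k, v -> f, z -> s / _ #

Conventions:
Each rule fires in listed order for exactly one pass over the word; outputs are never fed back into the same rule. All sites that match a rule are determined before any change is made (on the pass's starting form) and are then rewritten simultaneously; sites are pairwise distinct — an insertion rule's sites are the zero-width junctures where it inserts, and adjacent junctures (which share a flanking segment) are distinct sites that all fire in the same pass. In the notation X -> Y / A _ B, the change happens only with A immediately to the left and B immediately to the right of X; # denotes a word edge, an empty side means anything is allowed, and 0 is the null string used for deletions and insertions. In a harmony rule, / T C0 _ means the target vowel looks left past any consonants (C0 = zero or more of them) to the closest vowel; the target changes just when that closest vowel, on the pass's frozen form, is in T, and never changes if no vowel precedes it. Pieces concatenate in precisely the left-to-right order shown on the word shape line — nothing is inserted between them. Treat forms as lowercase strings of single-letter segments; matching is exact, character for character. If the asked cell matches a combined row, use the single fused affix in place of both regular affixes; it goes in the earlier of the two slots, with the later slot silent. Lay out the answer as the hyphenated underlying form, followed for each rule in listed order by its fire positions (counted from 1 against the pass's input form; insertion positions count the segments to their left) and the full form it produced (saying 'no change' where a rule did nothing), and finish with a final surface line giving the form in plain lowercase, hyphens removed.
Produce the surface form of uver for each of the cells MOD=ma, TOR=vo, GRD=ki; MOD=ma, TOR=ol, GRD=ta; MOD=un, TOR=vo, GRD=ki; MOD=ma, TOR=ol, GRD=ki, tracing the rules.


cell MOD=ma, TOR=vo, GRD=ki:
underlying: ga-uver-u-zu
1. e -> o, i -> u / B C0 _: fires at position(s) 5: gauvoruzu
2. b -> p, d -> t, g -> k, v -> f, z -> s / _ #: no change
surface: gauvoruzu

cell MOD=ma, TOR=ol, GRD=ta:
underlying: kel-uver-goz
1. e -> o, i -> u / B C0 _: fires at position(s) 6: keluvorgoz
2. b -> p, d -> t, g -> k, v -> f, z -> s / _ #: fires at position(s) 10: keluvorgos
surface: keluvorgos

cell MOD=un, TOR=vo, GRD=ki:
underlying: ga-uver-ve-zu
1. e -> o, i -> u / B C0 _: fires at position(s) 5: gauvorvezu
2. b -> p, d -> t, g -> k, v -> f, z -> s / _ #: no change
surface: gauvorvezu

cell MOD=ma, TOR=ol, GRD=ki:
underlying: kel-uver-u-zu
1. e -> o, i -> u / B C0 _: fires at position(s) 6: keluvoruzu
2. b -> p, d -> t, g -> k, v -> f, z -> s / _ #: no change
surface: keluvoruzu


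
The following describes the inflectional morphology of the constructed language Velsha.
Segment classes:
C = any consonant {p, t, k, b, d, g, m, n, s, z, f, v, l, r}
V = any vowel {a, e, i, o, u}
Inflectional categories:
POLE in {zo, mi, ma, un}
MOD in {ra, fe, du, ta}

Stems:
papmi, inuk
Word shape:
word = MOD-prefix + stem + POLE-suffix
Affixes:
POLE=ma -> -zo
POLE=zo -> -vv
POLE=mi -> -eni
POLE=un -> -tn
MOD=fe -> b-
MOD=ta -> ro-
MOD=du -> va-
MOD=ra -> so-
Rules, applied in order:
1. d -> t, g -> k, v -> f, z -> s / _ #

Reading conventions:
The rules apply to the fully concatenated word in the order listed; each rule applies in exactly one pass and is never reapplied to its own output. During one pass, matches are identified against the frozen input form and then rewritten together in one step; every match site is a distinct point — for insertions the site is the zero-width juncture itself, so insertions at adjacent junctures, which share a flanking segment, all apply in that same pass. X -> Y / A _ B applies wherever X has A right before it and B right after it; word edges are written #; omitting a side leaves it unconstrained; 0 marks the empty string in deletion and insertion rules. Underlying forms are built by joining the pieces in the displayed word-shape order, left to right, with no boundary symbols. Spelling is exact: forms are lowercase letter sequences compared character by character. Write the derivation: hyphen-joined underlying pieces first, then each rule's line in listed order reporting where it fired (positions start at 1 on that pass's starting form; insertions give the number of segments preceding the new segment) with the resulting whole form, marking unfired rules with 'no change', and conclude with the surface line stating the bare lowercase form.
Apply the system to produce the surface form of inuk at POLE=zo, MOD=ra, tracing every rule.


underlying: so-inuk-vv
1. d -> t, g -> k, v -> f, z -> s / _ #: fires at position(s) 8: soinukvf
surface: soinukvf


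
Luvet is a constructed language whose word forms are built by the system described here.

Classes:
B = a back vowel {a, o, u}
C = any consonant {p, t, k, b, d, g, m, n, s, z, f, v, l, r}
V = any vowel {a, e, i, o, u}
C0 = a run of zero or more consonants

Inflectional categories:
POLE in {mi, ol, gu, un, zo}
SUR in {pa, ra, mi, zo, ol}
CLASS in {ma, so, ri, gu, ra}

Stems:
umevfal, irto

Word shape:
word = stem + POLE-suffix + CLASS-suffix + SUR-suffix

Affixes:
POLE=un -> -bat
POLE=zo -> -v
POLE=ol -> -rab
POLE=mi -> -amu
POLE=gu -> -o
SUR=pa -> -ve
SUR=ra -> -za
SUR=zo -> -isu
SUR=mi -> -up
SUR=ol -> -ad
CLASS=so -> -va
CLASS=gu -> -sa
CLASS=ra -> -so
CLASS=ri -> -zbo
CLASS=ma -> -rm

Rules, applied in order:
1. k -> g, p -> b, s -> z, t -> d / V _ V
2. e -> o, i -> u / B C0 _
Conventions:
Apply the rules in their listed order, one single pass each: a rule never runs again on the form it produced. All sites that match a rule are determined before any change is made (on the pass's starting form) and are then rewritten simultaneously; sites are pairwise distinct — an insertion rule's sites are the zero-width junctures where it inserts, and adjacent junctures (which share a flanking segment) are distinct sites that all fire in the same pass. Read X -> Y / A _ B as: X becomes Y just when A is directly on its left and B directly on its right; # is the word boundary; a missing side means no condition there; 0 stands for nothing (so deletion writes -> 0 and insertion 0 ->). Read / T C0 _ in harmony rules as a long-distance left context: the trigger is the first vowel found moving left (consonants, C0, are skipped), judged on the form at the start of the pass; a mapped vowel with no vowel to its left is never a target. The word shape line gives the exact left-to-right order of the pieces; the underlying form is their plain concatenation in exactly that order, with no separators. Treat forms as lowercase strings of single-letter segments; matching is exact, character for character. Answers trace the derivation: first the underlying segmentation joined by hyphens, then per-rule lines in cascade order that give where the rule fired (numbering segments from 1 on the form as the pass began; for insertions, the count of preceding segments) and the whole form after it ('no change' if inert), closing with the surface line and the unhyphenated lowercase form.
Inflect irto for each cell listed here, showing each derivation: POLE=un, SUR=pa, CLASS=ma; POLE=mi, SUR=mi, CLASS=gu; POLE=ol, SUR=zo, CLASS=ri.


cell POLE=un, SUR=pa, CLASS=ma:
underlying: irto-bat-rm-ve
1. k -> g, p -> b, s -> z, t -> d / V _ V: no change
2. e -> o, i -> u / B C0 _: fires at position(s) 11: irtobatrmvo
surface: irtobatrmvo

cell POLE=mi, SUR=mi, CLASS=gu:
underlying: irto-amu-sa-up
1. k -> g, p -> b, s -> z, t -> d / V _ V: fires at position(s) 8: irtoamuzaup
2. e -> o, i -> u / B C0 _: no change
surface: irtoamuzaup

cell POLE=ol, SUR=zo, CLASS=ri:
underlying: irto-rab-zbo-isu
1. k -> g, p -> b, s -> z, t -> d / V _ V: fires at position(s) 12: irtorabzboizu
2. e -> o, i -> u / B C0 _: fires at position(s) 11: irtorabzbouzu
surface: irtorabzbouzu


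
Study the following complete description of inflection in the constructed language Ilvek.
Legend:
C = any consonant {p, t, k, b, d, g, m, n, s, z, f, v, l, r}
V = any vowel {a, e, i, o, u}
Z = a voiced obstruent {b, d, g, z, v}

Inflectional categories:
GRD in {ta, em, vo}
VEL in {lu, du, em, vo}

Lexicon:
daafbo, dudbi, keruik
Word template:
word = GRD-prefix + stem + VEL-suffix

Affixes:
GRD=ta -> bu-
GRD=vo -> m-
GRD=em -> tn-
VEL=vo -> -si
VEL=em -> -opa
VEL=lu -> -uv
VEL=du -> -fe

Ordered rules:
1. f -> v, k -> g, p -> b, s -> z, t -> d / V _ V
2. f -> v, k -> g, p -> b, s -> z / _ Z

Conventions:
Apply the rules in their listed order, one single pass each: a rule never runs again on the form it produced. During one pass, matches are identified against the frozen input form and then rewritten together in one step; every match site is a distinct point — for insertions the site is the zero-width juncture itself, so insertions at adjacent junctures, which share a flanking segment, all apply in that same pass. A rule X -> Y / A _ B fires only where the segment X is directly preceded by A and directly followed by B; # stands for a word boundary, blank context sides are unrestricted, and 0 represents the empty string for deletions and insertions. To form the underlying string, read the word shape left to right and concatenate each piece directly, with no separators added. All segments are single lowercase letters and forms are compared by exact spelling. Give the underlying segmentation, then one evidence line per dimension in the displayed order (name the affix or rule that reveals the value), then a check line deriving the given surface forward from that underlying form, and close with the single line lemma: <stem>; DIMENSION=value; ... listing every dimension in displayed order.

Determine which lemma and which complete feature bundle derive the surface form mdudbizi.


underlying: m-dudbi-si
GRD=vo - signalled by the affix m-
VEL=vo - signalled by the affix -si
check: mdudbisi -> mdudbizi -> mdudbizi
lemma: dudbi; GRD=vo; VEL=vo


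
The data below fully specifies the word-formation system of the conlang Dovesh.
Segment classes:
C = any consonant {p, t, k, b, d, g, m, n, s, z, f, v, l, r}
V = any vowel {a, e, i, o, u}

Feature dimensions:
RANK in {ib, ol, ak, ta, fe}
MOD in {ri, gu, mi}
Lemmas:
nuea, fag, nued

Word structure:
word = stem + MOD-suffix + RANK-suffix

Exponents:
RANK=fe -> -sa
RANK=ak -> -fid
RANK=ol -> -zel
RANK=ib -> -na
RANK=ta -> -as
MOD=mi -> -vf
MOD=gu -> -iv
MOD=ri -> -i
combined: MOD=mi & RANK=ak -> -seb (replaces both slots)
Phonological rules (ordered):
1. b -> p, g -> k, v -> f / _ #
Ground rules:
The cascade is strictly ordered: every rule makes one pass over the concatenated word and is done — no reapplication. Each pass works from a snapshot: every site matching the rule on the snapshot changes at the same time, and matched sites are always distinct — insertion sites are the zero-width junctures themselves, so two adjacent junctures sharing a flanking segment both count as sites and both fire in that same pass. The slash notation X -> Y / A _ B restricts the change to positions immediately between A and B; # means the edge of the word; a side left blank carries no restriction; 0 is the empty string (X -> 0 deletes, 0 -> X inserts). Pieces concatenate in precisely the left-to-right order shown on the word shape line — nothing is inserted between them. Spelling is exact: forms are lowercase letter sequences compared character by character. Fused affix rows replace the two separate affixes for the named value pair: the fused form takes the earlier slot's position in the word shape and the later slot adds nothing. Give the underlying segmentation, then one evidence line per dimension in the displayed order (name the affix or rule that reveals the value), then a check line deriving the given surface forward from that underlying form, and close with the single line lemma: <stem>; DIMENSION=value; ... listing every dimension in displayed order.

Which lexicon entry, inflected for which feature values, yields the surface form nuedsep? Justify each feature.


underlying: nued-seb
RANK=ak - signalled by the combined affix row
MOD=mi - signalled by the combined affix row
check: nuedseb -> nuedsep
lemma: nued; RANK=ak; MOD=mi


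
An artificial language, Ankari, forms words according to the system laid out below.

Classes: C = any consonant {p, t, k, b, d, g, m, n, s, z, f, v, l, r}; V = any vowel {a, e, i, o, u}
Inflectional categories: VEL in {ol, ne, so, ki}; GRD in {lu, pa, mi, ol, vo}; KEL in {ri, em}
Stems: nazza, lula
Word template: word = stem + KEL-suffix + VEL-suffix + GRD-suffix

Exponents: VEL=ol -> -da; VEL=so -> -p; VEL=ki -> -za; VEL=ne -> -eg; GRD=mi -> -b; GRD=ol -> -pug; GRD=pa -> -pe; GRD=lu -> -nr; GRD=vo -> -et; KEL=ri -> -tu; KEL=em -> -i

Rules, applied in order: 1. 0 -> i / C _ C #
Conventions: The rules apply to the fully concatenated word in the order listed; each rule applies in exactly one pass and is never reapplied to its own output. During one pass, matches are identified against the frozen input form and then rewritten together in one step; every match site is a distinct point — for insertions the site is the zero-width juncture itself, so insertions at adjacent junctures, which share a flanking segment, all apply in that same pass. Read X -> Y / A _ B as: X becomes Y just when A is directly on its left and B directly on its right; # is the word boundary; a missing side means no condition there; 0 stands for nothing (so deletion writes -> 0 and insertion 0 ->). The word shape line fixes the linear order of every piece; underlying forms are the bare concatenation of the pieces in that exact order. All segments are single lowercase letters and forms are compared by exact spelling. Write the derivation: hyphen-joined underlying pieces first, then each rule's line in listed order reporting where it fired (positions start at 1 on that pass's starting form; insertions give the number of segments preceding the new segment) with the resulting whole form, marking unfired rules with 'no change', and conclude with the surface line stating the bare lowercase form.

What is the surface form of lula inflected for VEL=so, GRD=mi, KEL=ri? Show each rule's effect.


underlying: lula-tu-p-b
1. 0 -> i / C _ C #: inserts after position(s) 7: lulatupib
surface: lulatupib


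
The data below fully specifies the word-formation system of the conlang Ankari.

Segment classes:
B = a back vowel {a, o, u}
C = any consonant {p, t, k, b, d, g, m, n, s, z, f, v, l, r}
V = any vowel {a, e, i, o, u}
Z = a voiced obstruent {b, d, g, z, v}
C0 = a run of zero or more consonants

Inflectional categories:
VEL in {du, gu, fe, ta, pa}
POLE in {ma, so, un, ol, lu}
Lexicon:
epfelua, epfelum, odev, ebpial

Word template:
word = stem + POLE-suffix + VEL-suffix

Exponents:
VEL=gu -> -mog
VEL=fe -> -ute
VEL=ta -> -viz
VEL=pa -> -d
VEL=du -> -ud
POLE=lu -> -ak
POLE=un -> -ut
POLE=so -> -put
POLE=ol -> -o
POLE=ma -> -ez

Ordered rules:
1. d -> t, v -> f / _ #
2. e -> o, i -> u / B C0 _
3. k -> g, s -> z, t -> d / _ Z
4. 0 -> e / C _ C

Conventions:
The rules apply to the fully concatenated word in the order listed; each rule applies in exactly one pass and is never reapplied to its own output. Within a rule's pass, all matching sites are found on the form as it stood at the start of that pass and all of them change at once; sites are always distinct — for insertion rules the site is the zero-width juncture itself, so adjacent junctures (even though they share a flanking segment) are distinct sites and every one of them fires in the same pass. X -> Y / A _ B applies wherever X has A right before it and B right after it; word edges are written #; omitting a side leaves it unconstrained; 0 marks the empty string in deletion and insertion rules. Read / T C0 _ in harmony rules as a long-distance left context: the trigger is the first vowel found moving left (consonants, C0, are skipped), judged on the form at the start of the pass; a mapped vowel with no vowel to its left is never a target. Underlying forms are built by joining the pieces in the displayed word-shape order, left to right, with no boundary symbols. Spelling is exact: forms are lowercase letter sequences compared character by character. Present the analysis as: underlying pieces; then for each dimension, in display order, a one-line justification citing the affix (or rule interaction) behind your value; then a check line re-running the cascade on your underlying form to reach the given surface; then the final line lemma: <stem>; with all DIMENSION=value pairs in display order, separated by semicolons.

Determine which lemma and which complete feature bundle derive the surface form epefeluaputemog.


underlying: epfelua-put-mog
VEL=gu - signalled by the affix -mog
POLE=so - signalled by the affix -put
check: epfeluaputmog -> epfeluaputmog -> epfeluaputmog -> epfeluaputmog -> epefeluaputemog
lemma: epfelua; VEL=gu; POLE=so


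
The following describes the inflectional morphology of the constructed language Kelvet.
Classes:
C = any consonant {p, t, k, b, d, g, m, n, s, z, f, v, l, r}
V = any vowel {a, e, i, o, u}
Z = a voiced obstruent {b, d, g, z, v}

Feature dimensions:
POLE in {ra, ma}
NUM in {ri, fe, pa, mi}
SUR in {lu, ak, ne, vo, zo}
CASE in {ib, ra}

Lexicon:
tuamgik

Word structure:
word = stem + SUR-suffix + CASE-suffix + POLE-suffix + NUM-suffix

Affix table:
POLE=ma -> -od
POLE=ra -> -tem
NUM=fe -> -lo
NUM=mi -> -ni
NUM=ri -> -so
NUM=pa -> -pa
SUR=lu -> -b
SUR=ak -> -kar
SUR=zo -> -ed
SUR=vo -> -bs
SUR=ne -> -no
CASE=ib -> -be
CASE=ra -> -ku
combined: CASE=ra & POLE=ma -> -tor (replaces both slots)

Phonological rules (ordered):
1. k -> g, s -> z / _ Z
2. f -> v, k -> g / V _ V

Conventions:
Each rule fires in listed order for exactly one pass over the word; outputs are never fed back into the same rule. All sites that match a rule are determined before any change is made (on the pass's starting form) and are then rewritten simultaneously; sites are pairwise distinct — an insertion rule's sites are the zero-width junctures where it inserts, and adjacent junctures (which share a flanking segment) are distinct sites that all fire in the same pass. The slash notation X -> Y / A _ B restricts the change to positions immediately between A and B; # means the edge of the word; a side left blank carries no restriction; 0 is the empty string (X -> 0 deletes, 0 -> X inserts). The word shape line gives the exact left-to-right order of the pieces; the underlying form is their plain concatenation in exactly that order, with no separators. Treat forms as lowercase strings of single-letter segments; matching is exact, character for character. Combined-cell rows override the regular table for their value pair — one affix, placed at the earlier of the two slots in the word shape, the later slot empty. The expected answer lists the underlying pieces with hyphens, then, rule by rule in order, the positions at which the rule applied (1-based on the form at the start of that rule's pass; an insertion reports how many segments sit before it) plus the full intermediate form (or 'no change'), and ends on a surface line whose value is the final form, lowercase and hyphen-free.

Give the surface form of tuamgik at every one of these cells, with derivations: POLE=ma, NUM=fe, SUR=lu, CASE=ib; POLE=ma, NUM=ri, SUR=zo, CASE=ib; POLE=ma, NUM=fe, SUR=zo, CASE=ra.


cell POLE=ma, NUM=fe, SUR=lu, CASE=ib:
underlying: tuamgik-b-be-od-lo
1. k -> g, s -> z / _ Z: fires at position(s) 7: tuamgigbbeodlo
2. f -> v, k -> g / V _ V: no change
surface: tuamgigbbeodlo

cell POLE=ma, NUM=ri, SUR=zo, CASE=ib:
underlying: tuamgik-ed-be-od-so
1. k -> g, s -> z / _ Z: no change
2. f -> v, k -> g / V _ V: fires at position(s) 7: tuamgigedbeodso
surface: tuamgigedbeodso

cell POLE=ma, NUM=fe, SUR=zo, CASE=ra:
underlying: tuamgik-ed-tor-lo
1. k -> g, s -> z / _ Z: no change
2. f -> v, k -> g / V _ V: fires at position(s) 7: tuamgigedtorlo
surface: tuamgigedtorlo


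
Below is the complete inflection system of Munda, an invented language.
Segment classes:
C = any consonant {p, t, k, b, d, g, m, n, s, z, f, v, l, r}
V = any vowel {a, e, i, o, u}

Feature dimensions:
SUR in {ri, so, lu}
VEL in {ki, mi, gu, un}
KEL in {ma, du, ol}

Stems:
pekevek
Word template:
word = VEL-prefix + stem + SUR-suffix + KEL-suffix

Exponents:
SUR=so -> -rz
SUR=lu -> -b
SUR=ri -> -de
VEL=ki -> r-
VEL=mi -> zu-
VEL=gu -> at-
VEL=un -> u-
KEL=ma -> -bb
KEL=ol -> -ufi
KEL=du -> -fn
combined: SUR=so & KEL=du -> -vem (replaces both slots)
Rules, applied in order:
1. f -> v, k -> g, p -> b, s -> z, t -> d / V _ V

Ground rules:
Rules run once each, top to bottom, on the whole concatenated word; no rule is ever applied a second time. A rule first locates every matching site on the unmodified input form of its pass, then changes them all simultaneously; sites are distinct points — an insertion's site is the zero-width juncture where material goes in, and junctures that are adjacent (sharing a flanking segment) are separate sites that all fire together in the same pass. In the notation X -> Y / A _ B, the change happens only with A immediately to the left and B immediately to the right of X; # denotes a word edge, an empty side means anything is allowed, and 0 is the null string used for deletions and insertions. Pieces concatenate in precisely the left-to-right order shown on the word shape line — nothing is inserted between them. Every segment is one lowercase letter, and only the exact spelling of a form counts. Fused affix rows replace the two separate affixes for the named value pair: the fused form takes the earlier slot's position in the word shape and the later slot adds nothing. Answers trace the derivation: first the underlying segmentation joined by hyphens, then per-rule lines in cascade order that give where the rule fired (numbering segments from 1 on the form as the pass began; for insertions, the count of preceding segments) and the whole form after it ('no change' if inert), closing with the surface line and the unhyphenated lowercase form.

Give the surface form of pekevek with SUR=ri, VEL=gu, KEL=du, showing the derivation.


underlying: at-pekevek-de-fn
1. f -> v, k -> g, p -> b, s -> z, t -> d / V _ V: fires at position(s) 5: atpegevekdefn
surface: atpegevekdefn
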